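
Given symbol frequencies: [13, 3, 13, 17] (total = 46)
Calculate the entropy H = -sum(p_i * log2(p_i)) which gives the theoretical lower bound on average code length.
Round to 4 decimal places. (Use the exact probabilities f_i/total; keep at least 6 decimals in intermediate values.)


Per-symbol terms -p_i * log2(p_i) with p_i = f_i/46:
  p = 13/46 = 0.282609: log2(p) = -1.823122, -p*log2(p) = 0.515230
  p = 3/46 = 0.065217: log2(p) = -3.938599, -p*log2(p) = 0.256865
  p = 13/46 = 0.282609: log2(p) = -1.823122, -p*log2(p) = 0.515230
  p = 17/46 = 0.369565: log2(p) = -1.436099, -p*log2(p) = 0.530732
H = 0.515230 + 0.256865 + 0.515230 + 0.530732 = 1.818057

H = 1.8181 bits/symbol


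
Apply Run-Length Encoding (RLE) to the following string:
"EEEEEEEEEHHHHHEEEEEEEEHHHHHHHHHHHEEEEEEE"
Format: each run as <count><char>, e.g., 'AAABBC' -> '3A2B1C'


Scanning runs left to right:
  i=0: run of 'E' x 9 -> '9E'
  i=9: run of 'H' x 5 -> '5H'
  i=14: run of 'E' x 8 -> '8E'
  i=22: run of 'H' x 11 -> '11H'
  i=33: run of 'E' x 7 -> '7E'

RLE = 9E5H8E11H7E


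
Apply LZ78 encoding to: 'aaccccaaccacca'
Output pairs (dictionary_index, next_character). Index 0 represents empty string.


LZ78 encoding steps:
Dictionary: {0: ''}
Step 1: w='' (idx 0), next='a' -> output (0, 'a'), add 'a' as idx 1
Step 2: w='a' (idx 1), next='c' -> output (1, 'c'), add 'ac' as idx 2
Step 3: w='' (idx 0), next='c' -> output (0, 'c'), add 'c' as idx 3
Step 4: w='c' (idx 3), next='c' -> output (3, 'c'), add 'cc' as idx 4
Step 5: w='a' (idx 1), next='a' -> output (1, 'a'), add 'aa' as idx 5
Step 6: w='cc' (idx 4), next='a' -> output (4, 'a'), add 'cca' as idx 6
Step 7: w='cca' (idx 6), end of input -> output (6, '')


Encoded: [(0, 'a'), (1, 'c'), (0, 'c'), (3, 'c'), (1, 'a'), (4, 'a'), (6, '')]


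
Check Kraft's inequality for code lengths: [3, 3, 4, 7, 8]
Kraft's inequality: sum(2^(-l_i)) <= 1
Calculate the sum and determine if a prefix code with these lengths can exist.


Sum = 2^(-3) + 2^(-3) + 2^(-4) + 2^(-7) + 2^(-8)
    = 0.125 + 0.125 + 0.0625 + 0.0078125 + 0.00390625
    = 83/256 = 0.32421875
Since 0.32421875 <= 1, Kraft's inequality IS satisfied.
A prefix code with these lengths CAN exist.

Kraft sum = 0.32421875. Satisfied.


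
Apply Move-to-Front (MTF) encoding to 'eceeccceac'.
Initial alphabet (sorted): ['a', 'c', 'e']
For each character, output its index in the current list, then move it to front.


MTF encoding:
'e': index 2 in ['a', 'c', 'e'] -> ['e', 'a', 'c']
'c': index 2 in ['e', 'a', 'c'] -> ['c', 'e', 'a']
'e': index 1 in ['c', 'e', 'a'] -> ['e', 'c', 'a']
'e': index 0 in ['e', 'c', 'a'] -> ['e', 'c', 'a']
'c': index 1 in ['e', 'c', 'a'] -> ['c', 'e', 'a']
'c': index 0 in ['c', 'e', 'a'] -> ['c', 'e', 'a']
'c': index 0 in ['c', 'e', 'a'] -> ['c', 'e', 'a']
'e': index 1 in ['c', 'e', 'a'] -> ['e', 'c', 'a']
'a': index 2 in ['e', 'c', 'a'] -> ['a', 'e', 'c']
'c': index 2 in ['a', 'e', 'c'] -> ['c', 'a', 'e']


Output: [2, 2, 1, 0, 1, 0, 0, 1, 2, 2]


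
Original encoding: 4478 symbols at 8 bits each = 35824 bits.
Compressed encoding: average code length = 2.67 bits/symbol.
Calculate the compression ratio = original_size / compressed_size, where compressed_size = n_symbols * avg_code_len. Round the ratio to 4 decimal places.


original_size = n_symbols * orig_bits = 4478 * 8 = 35824 bits
compressed_size = n_symbols * avg_code_len = 4478 * 2.67 = 11956.26 bits
ratio = original_size / compressed_size = 35824 / 11956.26 = 2.9963

Compression ratio = 2.9963


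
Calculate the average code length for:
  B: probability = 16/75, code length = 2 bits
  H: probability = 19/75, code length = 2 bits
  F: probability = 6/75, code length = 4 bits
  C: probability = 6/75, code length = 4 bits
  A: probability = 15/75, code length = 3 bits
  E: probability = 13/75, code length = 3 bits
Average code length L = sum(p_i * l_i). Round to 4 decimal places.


Weighted contributions p_i * l_i:
  B: (16/75) * 2 = 32/75
  H: (19/75) * 2 = 38/75
  F: (6/75) * 4 = 24/75
  C: (6/75) * 4 = 24/75
  A: (15/75) * 3 = 45/75
  E: (13/75) * 3 = 39/75
Sum = (32 + 38 + 24 + 24 + 45 + 39)/75 = 202/75

L = 202/75 = 2.6933 bits/symbol


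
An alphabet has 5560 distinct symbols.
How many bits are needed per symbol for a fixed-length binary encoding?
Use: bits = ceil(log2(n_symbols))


log2(5560) = 12.4409
Bracket: 2^12 = 4096 < 5560 <= 2^13 = 8192
So ceil(log2(5560)) = 13

bits = ceil(log2(5560)) = ceil(12.4409) = 13 bits


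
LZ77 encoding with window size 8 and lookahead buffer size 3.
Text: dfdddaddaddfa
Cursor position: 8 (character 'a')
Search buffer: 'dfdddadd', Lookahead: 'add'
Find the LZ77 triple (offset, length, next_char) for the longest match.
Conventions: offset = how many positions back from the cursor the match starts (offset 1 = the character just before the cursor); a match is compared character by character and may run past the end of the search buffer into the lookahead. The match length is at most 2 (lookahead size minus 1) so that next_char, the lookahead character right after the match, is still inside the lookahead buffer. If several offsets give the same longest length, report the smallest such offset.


Try each offset into the search buffer:
  offset=1 (pos 7, char 'd'): match length 0
  offset=2 (pos 6, char 'd'): match length 0
  offset=3 (pos 5, char 'a'): match length 2
  offset=4 (pos 4, char 'd'): match length 0
  offset=5 (pos 3, char 'd'): match length 0
  offset=6 (pos 2, char 'd'): match length 0
  offset=7 (pos 1, char 'f'): match length 0
  offset=8 (pos 0, char 'd'): match length 0
Longest match has length 2 at offset 3.
next_char = character at position 8 + 2 = 10 -> 'd'

Best match: offset=3, length=2 (matching 'ad' starting at position 5)
LZ77 triple: (3, 2, 'd')


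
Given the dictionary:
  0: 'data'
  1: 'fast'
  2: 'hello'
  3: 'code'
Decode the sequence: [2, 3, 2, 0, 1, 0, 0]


Look up each index in the dictionary:
  2 -> 'hello'
  3 -> 'code'
  2 -> 'hello'
  0 -> 'data'
  1 -> 'fast'
  0 -> 'data'
  0 -> 'data'

Decoded: "hello code hello data fast data data"


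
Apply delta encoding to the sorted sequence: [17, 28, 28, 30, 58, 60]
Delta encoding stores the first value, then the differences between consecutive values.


First value: 17
Deltas:
  28 - 17 = 11
  28 - 28 = 0
  30 - 28 = 2
  58 - 30 = 28
  60 - 58 = 2


Delta encoded: [17, 11, 0, 2, 28, 2]


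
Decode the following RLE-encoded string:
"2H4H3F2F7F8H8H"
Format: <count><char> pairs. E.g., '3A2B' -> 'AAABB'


Expanding each <count><char> pair:
  2H -> 'HH'
  4H -> 'HHHH'
  3F -> 'FFF'
  2F -> 'FF'
  7F -> 'FFFFFFF'
  8H -> 'HHHHHHHH'
  8H -> 'HHHHHHHH'

Decoded = HHHHHHFFFFFFFFFFFFHHHHHHHHHHHHHHHH


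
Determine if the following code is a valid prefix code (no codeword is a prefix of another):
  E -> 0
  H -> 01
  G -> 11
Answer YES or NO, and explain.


Checking each pair (does one codeword prefix another?):
  E='0' vs H='01': prefix -- VIOLATION

NO -- this is NOT a valid prefix code. E (0) is a prefix of H (01).


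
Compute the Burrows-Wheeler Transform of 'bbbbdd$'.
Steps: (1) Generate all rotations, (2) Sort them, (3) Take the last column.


Rotations (sorted):
  0: $bbbbdd -> last char: d
  1: bbbbdd$ -> last char: $
  2: bbbdd$b -> last char: b
  3: bbdd$bb -> last char: b
  4: bdd$bbb -> last char: b
  5: d$bbbbd -> last char: d
  6: dd$bbbb -> last char: b


BWT = d$bbbdb


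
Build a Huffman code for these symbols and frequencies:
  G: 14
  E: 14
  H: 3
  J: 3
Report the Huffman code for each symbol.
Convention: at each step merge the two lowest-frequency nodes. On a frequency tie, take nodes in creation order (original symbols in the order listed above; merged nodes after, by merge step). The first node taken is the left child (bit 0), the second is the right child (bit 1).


Huffman tree construction:
Step 1: Merge H(3) + J(3) = 6
Step 2: Merge (H+J)(6) + G(14) = 20
Step 3: Merge E(14) + ((H+J)+G)(20) = 34
Read each symbol's code off the tree from the root (left child = 0, right child = 1).

Codes:
  G: 11 (length 2)
  E: 0 (length 1)
  H: 100 (length 3)
  J: 101 (length 3)
Average code length: 60/34 = 1.7647 bits/symbol


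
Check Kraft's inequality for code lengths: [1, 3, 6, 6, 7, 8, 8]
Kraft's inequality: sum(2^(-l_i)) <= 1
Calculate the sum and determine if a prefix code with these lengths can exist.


Sum = 2^(-1) + 2^(-3) + 2^(-6) + 2^(-6) + 2^(-7) + 2^(-8) + 2^(-8)
    = 0.5 + 0.125 + 0.015625 + 0.015625 + 0.0078125 + 0.00390625 + 0.00390625
    = 172/256 = 0.671875
Since 0.671875 <= 1, Kraft's inequality IS satisfied.
A prefix code with these lengths CAN exist.

Kraft sum = 0.671875. Satisfied.


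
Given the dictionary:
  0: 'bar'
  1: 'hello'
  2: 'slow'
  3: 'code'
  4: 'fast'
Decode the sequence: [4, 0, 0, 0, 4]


Look up each index in the dictionary:
  4 -> 'fast'
  0 -> 'bar'
  0 -> 'bar'
  0 -> 'bar'
  4 -> 'fast'

Decoded: "fast bar bar bar fast"


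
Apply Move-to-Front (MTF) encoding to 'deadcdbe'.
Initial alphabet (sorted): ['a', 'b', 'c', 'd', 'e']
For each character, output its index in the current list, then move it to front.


MTF encoding:
'd': index 3 in ['a', 'b', 'c', 'd', 'e'] -> ['d', 'a', 'b', 'c', 'e']
'e': index 4 in ['d', 'a', 'b', 'c', 'e'] -> ['e', 'd', 'a', 'b', 'c']
'a': index 2 in ['e', 'd', 'a', 'b', 'c'] -> ['a', 'e', 'd', 'b', 'c']
'd': index 2 in ['a', 'e', 'd', 'b', 'c'] -> ['d', 'a', 'e', 'b', 'c']
'c': index 4 in ['d', 'a', 'e', 'b', 'c'] -> ['c', 'd', 'a', 'e', 'b']
'd': index 1 in ['c', 'd', 'a', 'e', 'b'] -> ['d', 'c', 'a', 'e', 'b']
'b': index 4 in ['d', 'c', 'a', 'e', 'b'] -> ['b', 'd', 'c', 'a', 'e']
'e': index 4 in ['b', 'd', 'c', 'a', 'e'] -> ['e', 'b', 'd', 'c', 'a']


Output: [3, 4, 2, 2, 4, 1, 4, 4]


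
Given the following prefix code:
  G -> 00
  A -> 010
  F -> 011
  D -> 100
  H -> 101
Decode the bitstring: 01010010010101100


Decoding step by step:
Bits 010 -> A
Bits 100 -> D
Bits 100 -> D
Bits 101 -> H
Bits 011 -> F
Bits 00 -> G


Decoded message: ADDHFG


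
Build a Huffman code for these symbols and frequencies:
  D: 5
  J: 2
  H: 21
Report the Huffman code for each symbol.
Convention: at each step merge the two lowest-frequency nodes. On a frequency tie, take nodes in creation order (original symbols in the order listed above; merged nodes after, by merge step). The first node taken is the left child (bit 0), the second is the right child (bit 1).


Huffman tree construction:
Step 1: Merge J(2) + D(5) = 7
Step 2: Merge (J+D)(7) + H(21) = 28
Read each symbol's code off the tree from the root (left child = 0, right child = 1).

Codes:
  D: 01 (length 2)
  J: 00 (length 2)
  H: 1 (length 1)
Average code length: 35/28 = 1.2500 bits/symbol


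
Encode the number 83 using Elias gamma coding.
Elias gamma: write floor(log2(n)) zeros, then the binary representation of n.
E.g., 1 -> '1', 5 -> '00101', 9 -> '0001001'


num_bits = floor(log2(83)) + 1 = 7
leading_zeros = num_bits - 1 = 6
binary(83) = 1010011

Elias gamma(83) = '000000' + '1010011' = 0000001010011 (13 bits)


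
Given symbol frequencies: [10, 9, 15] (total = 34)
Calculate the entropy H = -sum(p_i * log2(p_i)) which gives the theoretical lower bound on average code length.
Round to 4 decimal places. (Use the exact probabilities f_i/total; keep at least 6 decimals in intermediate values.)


Per-symbol terms -p_i * log2(p_i) with p_i = f_i/34:
  p = 10/34 = 0.294118: log2(p) = -1.765535, -p*log2(p) = 0.519275
  p = 9/34 = 0.264706: log2(p) = -1.917538, -p*log2(p) = 0.507584
  p = 15/34 = 0.441176: log2(p) = -1.180572, -p*log2(p) = 0.520841
H = 0.519275 + 0.507584 + 0.520841 = 1.547700

H = 1.5477 bits/symbol


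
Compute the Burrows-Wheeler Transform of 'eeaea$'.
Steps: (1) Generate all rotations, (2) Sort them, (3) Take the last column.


Rotations (sorted):
  0: $eeaea -> last char: a
  1: a$eeae -> last char: e
  2: aea$ee -> last char: e
  3: ea$eea -> last char: a
  4: eaea$e -> last char: e
  5: eeaea$ -> last char: $


BWT = aeeae$


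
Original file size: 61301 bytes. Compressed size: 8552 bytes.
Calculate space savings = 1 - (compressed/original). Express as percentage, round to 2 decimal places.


ratio = compressed/original = 8552/61301 = 0.139508
savings = 1 - ratio = 1 - 0.139508 = 0.860492
as a percentage: 0.860492 * 100 = 86.05%

Space savings = 1 - 8552/61301 = 86.05%


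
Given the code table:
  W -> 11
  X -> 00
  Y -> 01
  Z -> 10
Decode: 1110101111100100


Decoding:
11 -> W
10 -> Z
10 -> Z
11 -> W
11 -> W
10 -> Z
01 -> Y
00 -> X


Result: WZZWWZYX


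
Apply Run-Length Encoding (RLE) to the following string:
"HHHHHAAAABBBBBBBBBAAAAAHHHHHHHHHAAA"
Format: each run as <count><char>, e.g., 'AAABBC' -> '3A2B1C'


Scanning runs left to right:
  i=0: run of 'H' x 5 -> '5H'
  i=5: run of 'A' x 4 -> '4A'
  i=9: run of 'B' x 9 -> '9B'
  i=18: run of 'A' x 5 -> '5A'
  i=23: run of 'H' x 9 -> '9H'
  i=32: run of 'A' x 3 -> '3A'

RLE = 5H4A9B5A9H3A


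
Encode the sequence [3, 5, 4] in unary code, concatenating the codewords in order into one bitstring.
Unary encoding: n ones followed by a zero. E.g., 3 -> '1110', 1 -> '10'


Encode each number as n ones followed by a terminating 0:
  3 -> 1110 (4 bits)
  5 -> 111110 (6 bits)
  4 -> 11110 (5 bits)
Total length = 4 + 6 + 5 = 15 bits.

Unary([3, 5, 4]) = 111011111011110 (15 bits)


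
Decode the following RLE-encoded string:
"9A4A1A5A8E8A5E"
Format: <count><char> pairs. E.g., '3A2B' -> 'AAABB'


Expanding each <count><char> pair:
  9A -> 'AAAAAAAAA'
  4A -> 'AAAA'
  1A -> 'A'
  5A -> 'AAAAA'
  8E -> 'EEEEEEEE'
  8A -> 'AAAAAAAA'
  5E -> 'EEEEE'

Decoded = AAAAAAAAAAAAAAAAAAAEEEEEEEEAAAAAAAAEEEEE


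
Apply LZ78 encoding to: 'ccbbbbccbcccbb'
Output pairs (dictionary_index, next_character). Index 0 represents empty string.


LZ78 encoding steps:
Dictionary: {0: ''}
Step 1: w='' (idx 0), next='c' -> output (0, 'c'), add 'c' as idx 1
Step 2: w='c' (idx 1), next='b' -> output (1, 'b'), add 'cb' as idx 2
Step 3: w='' (idx 0), next='b' -> output (0, 'b'), add 'b' as idx 3
Step 4: w='b' (idx 3), next='b' -> output (3, 'b'), add 'bb' as idx 4
Step 5: w='c' (idx 1), next='c' -> output (1, 'c'), add 'cc' as idx 5
Step 6: w='b' (idx 3), next='c' -> output (3, 'c'), add 'bc' as idx 6
Step 7: w='cc' (idx 5), next='b' -> output (5, 'b'), add 'ccb' as idx 7
Step 8: w='b' (idx 3), end of input -> output (3, '')


Encoded: [(0, 'c'), (1, 'b'), (0, 'b'), (3, 'b'), (1, 'c'), (3, 'c'), (5, 'b'), (3, '')]


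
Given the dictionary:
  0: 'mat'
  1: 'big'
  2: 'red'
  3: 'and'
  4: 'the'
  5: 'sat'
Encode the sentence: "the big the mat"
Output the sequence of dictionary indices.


Look up each word in the dictionary:
  'the' -> 4
  'big' -> 1
  'the' -> 4
  'mat' -> 0

Encoded: [4, 1, 4, 0]


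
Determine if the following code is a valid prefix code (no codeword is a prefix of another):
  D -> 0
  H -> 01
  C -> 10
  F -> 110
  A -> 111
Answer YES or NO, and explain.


Checking each pair (does one codeword prefix another?):
  D='0' vs H='01': prefix -- VIOLATION

NO -- this is NOT a valid prefix code. D (0) is a prefix of H (01).


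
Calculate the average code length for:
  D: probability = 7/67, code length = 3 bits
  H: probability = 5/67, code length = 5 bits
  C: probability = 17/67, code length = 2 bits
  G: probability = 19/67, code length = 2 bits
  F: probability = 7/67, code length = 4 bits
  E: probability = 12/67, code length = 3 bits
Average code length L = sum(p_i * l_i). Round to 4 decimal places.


Weighted contributions p_i * l_i:
  D: (7/67) * 3 = 21/67
  H: (5/67) * 5 = 25/67
  C: (17/67) * 2 = 34/67
  G: (19/67) * 2 = 38/67
  F: (7/67) * 4 = 28/67
  E: (12/67) * 3 = 36/67
Sum = (21 + 25 + 34 + 38 + 28 + 36)/67 = 182/67

L = 182/67 = 2.7164 bits/symbol


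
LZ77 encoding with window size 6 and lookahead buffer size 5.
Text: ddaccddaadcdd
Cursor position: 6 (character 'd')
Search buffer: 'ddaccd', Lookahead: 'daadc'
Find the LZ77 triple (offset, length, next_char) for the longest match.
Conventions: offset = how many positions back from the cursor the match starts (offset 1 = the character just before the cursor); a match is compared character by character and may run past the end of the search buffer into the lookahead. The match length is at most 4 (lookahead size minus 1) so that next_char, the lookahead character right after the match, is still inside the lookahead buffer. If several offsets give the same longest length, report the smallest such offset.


Try each offset into the search buffer:
  offset=1 (pos 5, char 'd'): match length 1
  offset=2 (pos 4, char 'c'): match length 0
  offset=3 (pos 3, char 'c'): match length 0
  offset=4 (pos 2, char 'a'): match length 0
  offset=5 (pos 1, char 'd'): match length 2
  offset=6 (pos 0, char 'd'): match length 1
Longest match has length 2 at offset 5.
next_char = character at position 6 + 2 = 8 -> 'a'

Best match: offset=5, length=2 (matching 'da' starting at position 1)
LZ77 triple: (5, 2, 'a')


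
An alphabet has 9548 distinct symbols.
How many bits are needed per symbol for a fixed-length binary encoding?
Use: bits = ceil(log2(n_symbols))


log2(9548) = 13.221
Bracket: 2^13 = 8192 < 9548 <= 2^14 = 16384
So ceil(log2(9548)) = 14

bits = ceil(log2(9548)) = ceil(13.221) = 14 bits


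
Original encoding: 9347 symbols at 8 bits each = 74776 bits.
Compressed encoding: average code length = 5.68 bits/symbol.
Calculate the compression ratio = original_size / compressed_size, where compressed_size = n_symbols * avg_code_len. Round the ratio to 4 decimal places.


original_size = n_symbols * orig_bits = 9347 * 8 = 74776 bits
compressed_size = n_symbols * avg_code_len = 9347 * 5.68 = 53090.96 bits
ratio = original_size / compressed_size = 74776 / 53090.96 = 1.4085

Compression ratio = 1.4085


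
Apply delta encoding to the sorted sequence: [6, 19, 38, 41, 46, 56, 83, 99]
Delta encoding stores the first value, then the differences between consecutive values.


First value: 6
Deltas:
  19 - 6 = 13
  38 - 19 = 19
  41 - 38 = 3
  46 - 41 = 5
  56 - 46 = 10
  83 - 56 = 27
  99 - 83 = 16


Delta encoded: [6, 13, 19, 3, 5, 10, 27, 16]


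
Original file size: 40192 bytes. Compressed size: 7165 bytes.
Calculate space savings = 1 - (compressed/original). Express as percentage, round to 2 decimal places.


ratio = compressed/original = 7165/40192 = 0.178269
savings = 1 - ratio = 1 - 0.178269 = 0.821731
as a percentage: 0.821731 * 100 = 82.17%

Space savings = 1 - 7165/40192 = 82.17%


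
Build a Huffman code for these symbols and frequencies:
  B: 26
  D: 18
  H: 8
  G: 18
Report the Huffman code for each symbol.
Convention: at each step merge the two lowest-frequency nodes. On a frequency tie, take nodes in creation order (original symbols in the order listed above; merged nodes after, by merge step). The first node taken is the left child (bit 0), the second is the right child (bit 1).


Huffman tree construction:
Step 1: Merge H(8) + D(18) = 26
Step 2: Merge G(18) + B(26) = 44
Step 3: Merge (H+D)(26) + (G+B)(44) = 70
Read each symbol's code off the tree from the root (left child = 0, right child = 1).

Codes:
  B: 11 (length 2)
  D: 01 (length 2)
  H: 00 (length 2)
  G: 10 (length 2)
Average code length: 140/70 = 2.0000 bits/symbol


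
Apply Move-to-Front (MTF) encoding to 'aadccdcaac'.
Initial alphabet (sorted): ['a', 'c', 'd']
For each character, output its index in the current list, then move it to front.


MTF encoding:
'a': index 0 in ['a', 'c', 'd'] -> ['a', 'c', 'd']
'a': index 0 in ['a', 'c', 'd'] -> ['a', 'c', 'd']
'd': index 2 in ['a', 'c', 'd'] -> ['d', 'a', 'c']
'c': index 2 in ['d', 'a', 'c'] -> ['c', 'd', 'a']
'c': index 0 in ['c', 'd', 'a'] -> ['c', 'd', 'a']
'd': index 1 in ['c', 'd', 'a'] -> ['d', 'c', 'a']
'c': index 1 in ['d', 'c', 'a'] -> ['c', 'd', 'a']
'a': index 2 in ['c', 'd', 'a'] -> ['a', 'c', 'd']
'a': index 0 in ['a', 'c', 'd'] -> ['a', 'c', 'd']
'c': index 1 in ['a', 'c', 'd'] -> ['c', 'a', 'd']


Output: [0, 0, 2, 2, 0, 1, 1, 2, 0, 1]


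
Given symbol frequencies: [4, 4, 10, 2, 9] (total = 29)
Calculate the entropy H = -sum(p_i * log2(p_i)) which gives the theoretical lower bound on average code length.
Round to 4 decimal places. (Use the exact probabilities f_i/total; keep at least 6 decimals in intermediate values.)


Per-symbol terms -p_i * log2(p_i) with p_i = f_i/29:
  p = 4/29 = 0.137931: log2(p) = -2.857981, -p*log2(p) = 0.394204
  p = 4/29 = 0.137931: log2(p) = -2.857981, -p*log2(p) = 0.394204
  p = 10/29 = 0.344828: log2(p) = -1.536053, -p*log2(p) = 0.529673
  p = 2/29 = 0.068966: log2(p) = -3.857981, -p*log2(p) = 0.266068
  p = 9/29 = 0.310345: log2(p) = -1.688056, -p*log2(p) = 0.523879
H = 0.394204 + 0.394204 + 0.529673 + 0.266068 + 0.523879 = 2.108028

H = 2.108 bits/symbol


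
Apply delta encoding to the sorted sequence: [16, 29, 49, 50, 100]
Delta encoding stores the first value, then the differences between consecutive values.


First value: 16
Deltas:
  29 - 16 = 13
  49 - 29 = 20
  50 - 49 = 1
  100 - 50 = 50


Delta encoded: [16, 13, 20, 1, 50]


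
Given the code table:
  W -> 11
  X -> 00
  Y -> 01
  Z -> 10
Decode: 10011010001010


Decoding:
10 -> Z
01 -> Y
10 -> Z
10 -> Z
00 -> X
10 -> Z
10 -> Z


Result: ZYZZXZZ


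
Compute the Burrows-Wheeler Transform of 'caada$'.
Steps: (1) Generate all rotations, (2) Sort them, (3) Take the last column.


Rotations (sorted):
  0: $caada -> last char: a
  1: a$caad -> last char: d
  2: aada$c -> last char: c
  3: ada$ca -> last char: a
  4: caada$ -> last char: $
  5: da$caa -> last char: a


BWT = adca$a


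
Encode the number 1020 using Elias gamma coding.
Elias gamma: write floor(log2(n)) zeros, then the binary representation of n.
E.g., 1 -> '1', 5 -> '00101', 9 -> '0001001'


num_bits = floor(log2(1020)) + 1 = 10
leading_zeros = num_bits - 1 = 9
binary(1020) = 1111111100

Elias gamma(1020) = '000000000' + '1111111100' = 0000000001111111100 (19 bits)


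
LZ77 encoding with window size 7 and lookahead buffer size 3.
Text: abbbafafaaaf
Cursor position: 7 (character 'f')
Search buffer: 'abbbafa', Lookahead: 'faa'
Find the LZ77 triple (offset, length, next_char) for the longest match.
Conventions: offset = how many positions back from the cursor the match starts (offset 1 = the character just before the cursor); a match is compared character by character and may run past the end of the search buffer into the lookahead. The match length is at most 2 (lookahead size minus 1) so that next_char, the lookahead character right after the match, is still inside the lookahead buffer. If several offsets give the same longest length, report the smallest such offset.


Try each offset into the search buffer:
  offset=1 (pos 6, char 'a'): match length 0
  offset=2 (pos 5, char 'f'): match length 2
  offset=3 (pos 4, char 'a'): match length 0
  offset=4 (pos 3, char 'b'): match length 0
  offset=5 (pos 2, char 'b'): match length 0
  offset=6 (pos 1, char 'b'): match length 0
  offset=7 (pos 0, char 'a'): match length 0
Longest match has length 2 at offset 2.
next_char = character at position 7 + 2 = 9 -> 'a'

Best match: offset=2, length=2 (matching 'fa' starting at position 5)
LZ77 triple: (2, 2, 'a')


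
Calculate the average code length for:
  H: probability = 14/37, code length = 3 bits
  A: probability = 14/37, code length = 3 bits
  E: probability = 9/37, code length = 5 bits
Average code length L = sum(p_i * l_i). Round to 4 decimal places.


Weighted contributions p_i * l_i:
  H: (14/37) * 3 = 42/37
  A: (14/37) * 3 = 42/37
  E: (9/37) * 5 = 45/37
Sum = (42 + 42 + 45)/37 = 129/37

L = 129/37 = 3.4865 bits/symbol


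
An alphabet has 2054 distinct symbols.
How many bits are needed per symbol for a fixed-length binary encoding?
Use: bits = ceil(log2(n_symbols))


log2(2054) = 11.0042
Bracket: 2^11 = 2048 < 2054 <= 2^12 = 4096
So ceil(log2(2054)) = 12

bits = ceil(log2(2054)) = ceil(11.0042) = 12 bits


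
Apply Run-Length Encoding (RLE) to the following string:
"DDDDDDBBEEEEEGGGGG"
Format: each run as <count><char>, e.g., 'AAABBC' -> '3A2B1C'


Scanning runs left to right:
  i=0: run of 'D' x 6 -> '6D'
  i=6: run of 'B' x 2 -> '2B'
  i=8: run of 'E' x 5 -> '5E'
  i=13: run of 'G' x 5 -> '5G'

RLE = 6D2B5E5G


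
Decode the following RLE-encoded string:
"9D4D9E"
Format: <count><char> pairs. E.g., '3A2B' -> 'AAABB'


Expanding each <count><char> pair:
  9D -> 'DDDDDDDDD'
  4D -> 'DDDD'
  9E -> 'EEEEEEEEE'

Decoded = DDDDDDDDDDDDDEEEEEEEEE


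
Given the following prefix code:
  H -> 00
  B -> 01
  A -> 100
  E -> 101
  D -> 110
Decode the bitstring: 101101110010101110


Decoding step by step:
Bits 101 -> E
Bits 101 -> E
Bits 110 -> D
Bits 01 -> B
Bits 01 -> B
Bits 01 -> B
Bits 110 -> D


Decoded message: EEDBBBD


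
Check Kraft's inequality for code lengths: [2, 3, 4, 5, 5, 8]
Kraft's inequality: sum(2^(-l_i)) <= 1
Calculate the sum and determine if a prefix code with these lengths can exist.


Sum = 2^(-2) + 2^(-3) + 2^(-4) + 2^(-5) + 2^(-5) + 2^(-8)
    = 0.25 + 0.125 + 0.0625 + 0.03125 + 0.03125 + 0.00390625
    = 129/256 = 0.50390625
Since 0.50390625 <= 1, Kraft's inequality IS satisfied.
A prefix code with these lengths CAN exist.

Kraft sum = 0.50390625. Satisfied.


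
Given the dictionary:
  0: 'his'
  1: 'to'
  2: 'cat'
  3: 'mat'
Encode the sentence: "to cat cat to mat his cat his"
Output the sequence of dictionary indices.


Look up each word in the dictionary:
  'to' -> 1
  'cat' -> 2
  'cat' -> 2
  'to' -> 1
  'mat' -> 3
  'his' -> 0
  'cat' -> 2
  'his' -> 0

Encoded: [1, 2, 2, 1, 3, 0, 2, 0]


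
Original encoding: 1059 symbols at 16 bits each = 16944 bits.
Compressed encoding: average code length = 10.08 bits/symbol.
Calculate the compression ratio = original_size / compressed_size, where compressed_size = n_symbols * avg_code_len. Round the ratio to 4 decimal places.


original_size = n_symbols * orig_bits = 1059 * 16 = 16944 bits
compressed_size = n_symbols * avg_code_len = 1059 * 10.08 = 10674.72 bits
ratio = original_size / compressed_size = 16944 / 10674.72 = 1.5873

Compression ratio = 1.5873


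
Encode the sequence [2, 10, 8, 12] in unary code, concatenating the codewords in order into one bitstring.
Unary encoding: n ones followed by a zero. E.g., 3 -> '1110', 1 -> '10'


Encode each number as n ones followed by a terminating 0:
  2 -> 110 (3 bits)
  10 -> 11111111110 (11 bits)
  8 -> 111111110 (9 bits)
  12 -> 1111111111110 (13 bits)
Total length = 3 + 11 + 9 + 13 = 36 bits.

Unary([2, 10, 8, 12]) = 110111111111101111111101111111111110 (36 bits)


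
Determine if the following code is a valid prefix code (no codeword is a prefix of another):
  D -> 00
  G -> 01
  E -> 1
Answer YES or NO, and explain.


Checking each pair (does one codeword prefix another?):
  D='00' vs G='01': no prefix
  D='00' vs E='1': no prefix
  G='01' vs D='00': no prefix
  G='01' vs E='1': no prefix
  E='1' vs D='00': no prefix
  E='1' vs G='01': no prefix
No violation found over all pairs.

YES -- this is a valid prefix code. No codeword is a prefix of any other codeword.


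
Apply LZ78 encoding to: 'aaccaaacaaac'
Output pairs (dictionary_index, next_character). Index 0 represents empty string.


LZ78 encoding steps:
Dictionary: {0: ''}
Step 1: w='' (idx 0), next='a' -> output (0, 'a'), add 'a' as idx 1
Step 2: w='a' (idx 1), next='c' -> output (1, 'c'), add 'ac' as idx 2
Step 3: w='' (idx 0), next='c' -> output (0, 'c'), add 'c' as idx 3
Step 4: w='a' (idx 1), next='a' -> output (1, 'a'), add 'aa' as idx 4
Step 5: w='ac' (idx 2), next='a' -> output (2, 'a'), add 'aca' as idx 5
Step 6: w='aa' (idx 4), next='c' -> output (4, 'c'), add 'aac' as idx 6


Encoded: [(0, 'a'), (1, 'c'), (0, 'c'), (1, 'a'), (2, 'a'), (4, 'c')]


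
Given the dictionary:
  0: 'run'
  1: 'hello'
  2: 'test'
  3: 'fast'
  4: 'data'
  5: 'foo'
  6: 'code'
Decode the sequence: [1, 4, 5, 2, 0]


Look up each index in the dictionary:
  1 -> 'hello'
  4 -> 'data'
  5 -> 'foo'
  2 -> 'test'
  0 -> 'run'

Decoded: "hello data foo test run"


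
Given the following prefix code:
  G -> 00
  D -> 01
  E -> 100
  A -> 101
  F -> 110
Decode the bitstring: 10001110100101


Decoding step by step:
Bits 100 -> E
Bits 01 -> D
Bits 110 -> F
Bits 100 -> E
Bits 101 -> A


Decoded message: EDFEA


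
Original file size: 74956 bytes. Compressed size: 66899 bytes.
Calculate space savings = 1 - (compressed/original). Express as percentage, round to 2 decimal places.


ratio = compressed/original = 66899/74956 = 0.89251
savings = 1 - ratio = 1 - 0.89251 = 0.10749
as a percentage: 0.10749 * 100 = 10.75%

Space savings = 1 - 66899/74956 = 10.75%


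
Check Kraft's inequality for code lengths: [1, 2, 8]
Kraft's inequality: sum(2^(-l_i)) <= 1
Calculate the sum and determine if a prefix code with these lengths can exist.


Sum = 2^(-1) + 2^(-2) + 2^(-8)
    = 0.5 + 0.25 + 0.00390625
    = 193/256 = 0.75390625
Since 0.75390625 <= 1, Kraft's inequality IS satisfied.
A prefix code with these lengths CAN exist.

Kraft sum = 0.75390625. Satisfied.


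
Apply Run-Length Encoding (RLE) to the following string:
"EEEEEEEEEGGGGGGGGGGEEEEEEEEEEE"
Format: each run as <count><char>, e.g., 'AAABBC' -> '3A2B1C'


Scanning runs left to right:
  i=0: run of 'E' x 9 -> '9E'
  i=9: run of 'G' x 10 -> '10G'
  i=19: run of 'E' x 11 -> '11E'

RLE = 9E10G11E


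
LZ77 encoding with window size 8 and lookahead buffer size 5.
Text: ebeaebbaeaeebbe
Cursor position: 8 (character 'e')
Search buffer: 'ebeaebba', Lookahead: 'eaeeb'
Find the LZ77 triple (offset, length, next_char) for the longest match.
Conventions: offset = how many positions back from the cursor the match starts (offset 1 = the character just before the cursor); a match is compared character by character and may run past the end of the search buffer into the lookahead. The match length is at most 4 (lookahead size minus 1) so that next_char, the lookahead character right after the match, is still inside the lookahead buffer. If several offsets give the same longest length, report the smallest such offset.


Try each offset into the search buffer:
  offset=1 (pos 7, char 'a'): match length 0
  offset=2 (pos 6, char 'b'): match length 0
  offset=3 (pos 5, char 'b'): match length 0
  offset=4 (pos 4, char 'e'): match length 1
  offset=5 (pos 3, char 'a'): match length 0
  offset=6 (pos 2, char 'e'): match length 3
  offset=7 (pos 1, char 'b'): match length 0
  offset=8 (pos 0, char 'e'): match length 1
Longest match has length 3 at offset 6.
next_char = character at position 8 + 3 = 11 -> 'e'

Best match: offset=6, length=3 (matching 'eae' starting at position 2)
LZ77 triple: (6, 3, 'e')


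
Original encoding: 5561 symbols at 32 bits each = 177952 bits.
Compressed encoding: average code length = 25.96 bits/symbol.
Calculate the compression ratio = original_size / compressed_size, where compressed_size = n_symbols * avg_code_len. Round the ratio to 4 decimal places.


original_size = n_symbols * orig_bits = 5561 * 32 = 177952 bits
compressed_size = n_symbols * avg_code_len = 5561 * 25.96 = 144363.56 bits
ratio = original_size / compressed_size = 177952 / 144363.56 = 1.2327

Compression ratio = 1.2327


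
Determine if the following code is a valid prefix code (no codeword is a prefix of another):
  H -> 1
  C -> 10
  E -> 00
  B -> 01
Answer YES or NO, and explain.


Checking each pair (does one codeword prefix another?):
  H='1' vs C='10': prefix -- VIOLATION

NO -- this is NOT a valid prefix code. H (1) is a prefix of C (10).


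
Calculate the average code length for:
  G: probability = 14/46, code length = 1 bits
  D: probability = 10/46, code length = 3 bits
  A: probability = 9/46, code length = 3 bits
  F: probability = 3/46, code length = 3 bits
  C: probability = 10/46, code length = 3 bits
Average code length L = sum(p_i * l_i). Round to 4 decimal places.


Weighted contributions p_i * l_i:
  G: (14/46) * 1 = 14/46
  D: (10/46) * 3 = 30/46
  A: (9/46) * 3 = 27/46
  F: (3/46) * 3 = 9/46
  C: (10/46) * 3 = 30/46
Sum = (14 + 30 + 27 + 9 + 30)/46 = 110/46

L = 110/46 = 2.3913 bits/symbol


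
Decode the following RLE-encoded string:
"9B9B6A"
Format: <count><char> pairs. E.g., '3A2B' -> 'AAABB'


Expanding each <count><char> pair:
  9B -> 'BBBBBBBBB'
  9B -> 'BBBBBBBBB'
  6A -> 'AAAAAA'

Decoded = BBBBBBBBBBBBBBBBBBAAAAAA


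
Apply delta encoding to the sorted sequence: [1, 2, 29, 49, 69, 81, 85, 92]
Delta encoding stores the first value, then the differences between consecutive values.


First value: 1
Deltas:
  2 - 1 = 1
  29 - 2 = 27
  49 - 29 = 20
  69 - 49 = 20
  81 - 69 = 12
  85 - 81 = 4
  92 - 85 = 7


Delta encoded: [1, 1, 27, 20, 20, 12, 4, 7]


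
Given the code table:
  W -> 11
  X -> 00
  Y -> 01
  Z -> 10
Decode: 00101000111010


Decoding:
00 -> X
10 -> Z
10 -> Z
00 -> X
11 -> W
10 -> Z
10 -> Z


Result: XZZXWZZ


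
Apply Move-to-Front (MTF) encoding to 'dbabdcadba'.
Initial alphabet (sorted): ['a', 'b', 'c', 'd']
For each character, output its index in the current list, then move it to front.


MTF encoding:
'd': index 3 in ['a', 'b', 'c', 'd'] -> ['d', 'a', 'b', 'c']
'b': index 2 in ['d', 'a', 'b', 'c'] -> ['b', 'd', 'a', 'c']
'a': index 2 in ['b', 'd', 'a', 'c'] -> ['a', 'b', 'd', 'c']
'b': index 1 in ['a', 'b', 'd', 'c'] -> ['b', 'a', 'd', 'c']
'd': index 2 in ['b', 'a', 'd', 'c'] -> ['d', 'b', 'a', 'c']
'c': index 3 in ['d', 'b', 'a', 'c'] -> ['c', 'd', 'b', 'a']
'a': index 3 in ['c', 'd', 'b', 'a'] -> ['a', 'c', 'd', 'b']
'd': index 2 in ['a', 'c', 'd', 'b'] -> ['d', 'a', 'c', 'b']
'b': index 3 in ['d', 'a', 'c', 'b'] -> ['b', 'd', 'a', 'c']
'a': index 2 in ['b', 'd', 'a', 'c'] -> ['a', 'b', 'd', 'c']


Output: [3, 2, 2, 1, 2, 3, 3, 2, 3, 2]


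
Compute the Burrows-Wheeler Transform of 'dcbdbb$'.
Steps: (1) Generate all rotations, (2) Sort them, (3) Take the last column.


Rotations (sorted):
  0: $dcbdbb -> last char: b
  1: b$dcbdb -> last char: b
  2: bb$dcbd -> last char: d
  3: bdbb$dc -> last char: c
  4: cbdbb$d -> last char: d
  5: dbb$dcb -> last char: b
  6: dcbdbb$ -> last char: $


BWT = bbdcdb$


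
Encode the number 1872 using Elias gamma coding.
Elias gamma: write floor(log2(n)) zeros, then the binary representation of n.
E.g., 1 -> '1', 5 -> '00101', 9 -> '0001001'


num_bits = floor(log2(1872)) + 1 = 11
leading_zeros = num_bits - 1 = 10
binary(1872) = 11101010000

Elias gamma(1872) = '0000000000' + '11101010000' = 000000000011101010000 (21 bits)


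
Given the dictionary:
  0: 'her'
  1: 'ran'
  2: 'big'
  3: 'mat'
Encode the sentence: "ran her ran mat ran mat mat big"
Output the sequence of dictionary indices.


Look up each word in the dictionary:
  'ran' -> 1
  'her' -> 0
  'ran' -> 1
  'mat' -> 3
  'ran' -> 1
  'mat' -> 3
  'mat' -> 3
  'big' -> 2

Encoded: [1, 0, 1, 3, 1, 3, 3, 2]


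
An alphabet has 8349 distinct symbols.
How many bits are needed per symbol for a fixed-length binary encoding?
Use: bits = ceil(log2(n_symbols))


log2(8349) = 13.0274
Bracket: 2^13 = 8192 < 8349 <= 2^14 = 16384
So ceil(log2(8349)) = 14

bits = ceil(log2(8349)) = ceil(13.0274) = 14 bits


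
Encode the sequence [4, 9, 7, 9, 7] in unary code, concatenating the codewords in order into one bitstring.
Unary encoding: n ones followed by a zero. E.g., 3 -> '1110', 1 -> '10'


Encode each number as n ones followed by a terminating 0:
  4 -> 11110 (5 bits)
  9 -> 1111111110 (10 bits)
  7 -> 11111110 (8 bits)
  9 -> 1111111110 (10 bits)
  7 -> 11111110 (8 bits)
Total length = 5 + 10 + 8 + 10 + 8 = 41 bits.

Unary([4, 9, 7, 9, 7]) = 11110111111111011111110111111111011111110 (41 bits)


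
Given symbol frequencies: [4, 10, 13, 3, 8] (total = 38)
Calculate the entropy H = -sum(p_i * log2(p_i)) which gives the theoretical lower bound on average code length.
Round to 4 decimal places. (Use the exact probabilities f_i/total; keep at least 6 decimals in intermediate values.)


Per-symbol terms -p_i * log2(p_i) with p_i = f_i/38:
  p = 4/38 = 0.105263: log2(p) = -3.247928, -p*log2(p) = 0.341887
  p = 10/38 = 0.263158: log2(p) = -1.925999, -p*log2(p) = 0.506842
  p = 13/38 = 0.342105: log2(p) = -1.547488, -p*log2(p) = 0.529404
  p = 3/38 = 0.078947: log2(p) = -3.662965, -p*log2(p) = 0.289181
  p = 8/38 = 0.210526: log2(p) = -2.247928, -p*log2(p) = 0.473248
H = 0.341887 + 0.506842 + 0.529404 + 0.289181 + 0.473248 = 2.140562

H = 2.1406 bits/symbol


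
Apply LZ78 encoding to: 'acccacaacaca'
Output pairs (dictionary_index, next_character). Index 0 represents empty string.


LZ78 encoding steps:
Dictionary: {0: ''}
Step 1: w='' (idx 0), next='a' -> output (0, 'a'), add 'a' as idx 1
Step 2: w='' (idx 0), next='c' -> output (0, 'c'), add 'c' as idx 2
Step 3: w='c' (idx 2), next='c' -> output (2, 'c'), add 'cc' as idx 3
Step 4: w='a' (idx 1), next='c' -> output (1, 'c'), add 'ac' as idx 4
Step 5: w='a' (idx 1), next='a' -> output (1, 'a'), add 'aa' as idx 5
Step 6: w='c' (idx 2), next='a' -> output (2, 'a'), add 'ca' as idx 6
Step 7: w='ca' (idx 6), end of input -> output (6, '')


Encoded: [(0, 'a'), (0, 'c'), (2, 'c'), (1, 'c'), (1, 'a'), (2, 'a'), (6, '')]


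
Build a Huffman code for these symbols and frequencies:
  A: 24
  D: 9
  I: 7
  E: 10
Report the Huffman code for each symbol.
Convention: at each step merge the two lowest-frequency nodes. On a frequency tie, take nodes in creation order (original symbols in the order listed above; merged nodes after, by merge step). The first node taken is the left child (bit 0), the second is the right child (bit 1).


Huffman tree construction:
Step 1: Merge I(7) + D(9) = 16
Step 2: Merge E(10) + (I+D)(16) = 26
Step 3: Merge A(24) + (E+(I+D))(26) = 50
Read each symbol's code off the tree from the root (left child = 0, right child = 1).

Codes:
  A: 0 (length 1)
  D: 111 (length 3)
  I: 110 (length 3)
  E: 10 (length 2)
Average code length: 92/50 = 1.8400 bits/symbol


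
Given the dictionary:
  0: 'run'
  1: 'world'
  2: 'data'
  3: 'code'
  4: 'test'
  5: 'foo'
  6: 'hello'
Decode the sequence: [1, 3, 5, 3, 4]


Look up each index in the dictionary:
  1 -> 'world'
  3 -> 'code'
  5 -> 'foo'
  3 -> 'code'
  4 -> 'test'

Decoded: "world code foo code test"


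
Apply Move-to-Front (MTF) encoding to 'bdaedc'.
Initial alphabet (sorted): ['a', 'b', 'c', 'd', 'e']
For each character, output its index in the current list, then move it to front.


MTF encoding:
'b': index 1 in ['a', 'b', 'c', 'd', 'e'] -> ['b', 'a', 'c', 'd', 'e']
'd': index 3 in ['b', 'a', 'c', 'd', 'e'] -> ['d', 'b', 'a', 'c', 'e']
'a': index 2 in ['d', 'b', 'a', 'c', 'e'] -> ['a', 'd', 'b', 'c', 'e']
'e': index 4 in ['a', 'd', 'b', 'c', 'e'] -> ['e', 'a', 'd', 'b', 'c']
'd': index 2 in ['e', 'a', 'd', 'b', 'c'] -> ['d', 'e', 'a', 'b', 'c']
'c': index 4 in ['d', 'e', 'a', 'b', 'c'] -> ['c', 'd', 'e', 'a', 'b']


Output: [1, 3, 2, 4, 2, 4]


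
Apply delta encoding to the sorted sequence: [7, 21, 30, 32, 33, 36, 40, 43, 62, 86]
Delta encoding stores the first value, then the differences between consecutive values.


First value: 7
Deltas:
  21 - 7 = 14
  30 - 21 = 9
  32 - 30 = 2
  33 - 32 = 1
  36 - 33 = 3
  40 - 36 = 4
  43 - 40 = 3
  62 - 43 = 19
  86 - 62 = 24


Delta encoded: [7, 14, 9, 2, 1, 3, 4, 3, 19, 24]


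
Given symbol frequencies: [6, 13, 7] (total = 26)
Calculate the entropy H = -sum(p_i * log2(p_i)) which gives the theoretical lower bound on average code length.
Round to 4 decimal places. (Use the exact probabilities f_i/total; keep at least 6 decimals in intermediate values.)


Per-symbol terms -p_i * log2(p_i) with p_i = f_i/26:
  p = 6/26 = 0.230769: log2(p) = -2.115477, -p*log2(p) = 0.488187
  p = 13/26 = 0.500000: log2(p) = -1.000000, -p*log2(p) = 0.500000
  p = 7/26 = 0.269231: log2(p) = -1.893085, -p*log2(p) = 0.509677
H = 0.488187 + 0.500000 + 0.509677 = 1.497864

H = 1.4979 bits/symbol


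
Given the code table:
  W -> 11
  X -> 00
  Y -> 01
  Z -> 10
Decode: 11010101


Decoding:
11 -> W
01 -> Y
01 -> Y
01 -> Y


Result: WYYY


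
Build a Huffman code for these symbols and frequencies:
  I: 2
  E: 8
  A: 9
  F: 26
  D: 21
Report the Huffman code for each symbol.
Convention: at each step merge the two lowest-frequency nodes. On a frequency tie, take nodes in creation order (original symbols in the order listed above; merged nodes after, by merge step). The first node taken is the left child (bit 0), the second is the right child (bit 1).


Huffman tree construction:
Step 1: Merge I(2) + E(8) = 10
Step 2: Merge A(9) + (I+E)(10) = 19
Step 3: Merge (A+(I+E))(19) + D(21) = 40
Step 4: Merge F(26) + ((A+(I+E))+D)(40) = 66
Read each symbol's code off the tree from the root (left child = 0, right child = 1).

Codes:
  I: 1010 (length 4)
  E: 1011 (length 4)
  A: 100 (length 3)
  F: 0 (length 1)
  D: 11 (length 2)
Average code length: 135/66 = 2.0455 bits/symbol
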